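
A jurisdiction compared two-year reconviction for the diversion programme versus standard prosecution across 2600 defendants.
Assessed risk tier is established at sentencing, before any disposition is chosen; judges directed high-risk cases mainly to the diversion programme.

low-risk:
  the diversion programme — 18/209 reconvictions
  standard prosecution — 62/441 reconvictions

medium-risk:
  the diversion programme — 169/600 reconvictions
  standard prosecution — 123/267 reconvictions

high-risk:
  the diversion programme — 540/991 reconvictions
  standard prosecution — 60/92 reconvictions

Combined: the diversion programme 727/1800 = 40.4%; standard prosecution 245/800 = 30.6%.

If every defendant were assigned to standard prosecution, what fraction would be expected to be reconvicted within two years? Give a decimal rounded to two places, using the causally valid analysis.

Within every assessed risk tier level the diversion programme has the lower rate, yet pooled standard prosecution does — Simpson's reversal.
Here assessed risk tier is a common cause — it drives both which disposition a case falls under and the outcome. The crude comparison mixes populations; the stratum-specific rates are the causally relevant ones.
Standardising standard prosecution to the population assessed risk tier mix: 0.250·62/441 + 0.333·123/267 + 0.417·60/92 = 0.460.

0.46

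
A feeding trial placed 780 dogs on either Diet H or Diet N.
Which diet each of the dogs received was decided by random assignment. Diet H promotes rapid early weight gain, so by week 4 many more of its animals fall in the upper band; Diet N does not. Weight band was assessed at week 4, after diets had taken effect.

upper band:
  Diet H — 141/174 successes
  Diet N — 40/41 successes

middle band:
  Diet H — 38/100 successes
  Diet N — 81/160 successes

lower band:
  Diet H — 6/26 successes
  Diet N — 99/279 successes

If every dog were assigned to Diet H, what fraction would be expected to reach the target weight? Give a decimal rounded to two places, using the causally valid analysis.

0.62

Within every week-4 weight band level Diet N has the higher rate, yet pooled Diet H does — Simpson's reversal.
Week-4 weight band is downstream of the diet. One should not condition on a consequence of treatment, so the overall rates are the right comparison.
So P(outcome | do(Diet H)) is just the pooled rate for Diet H: 185/300 = 0.617.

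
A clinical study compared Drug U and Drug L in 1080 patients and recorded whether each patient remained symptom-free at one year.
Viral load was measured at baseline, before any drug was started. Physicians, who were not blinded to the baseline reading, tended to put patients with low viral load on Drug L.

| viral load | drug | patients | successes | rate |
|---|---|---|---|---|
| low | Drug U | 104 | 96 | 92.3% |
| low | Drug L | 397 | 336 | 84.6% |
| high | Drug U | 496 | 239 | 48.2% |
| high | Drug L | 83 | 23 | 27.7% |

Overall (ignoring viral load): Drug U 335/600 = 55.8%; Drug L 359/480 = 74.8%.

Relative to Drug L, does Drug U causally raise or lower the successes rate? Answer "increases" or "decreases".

increases

Since viral load is a pre-existing factor (not a product of the drug) and it affects the outcome on its own, it is a confounder. The stratified rates, not the pooled rate, identify the causal effect.
Within each level — low: 92.3% vs 84.6%; high: 48.2% vs 27.7% — Drug U is higher every time.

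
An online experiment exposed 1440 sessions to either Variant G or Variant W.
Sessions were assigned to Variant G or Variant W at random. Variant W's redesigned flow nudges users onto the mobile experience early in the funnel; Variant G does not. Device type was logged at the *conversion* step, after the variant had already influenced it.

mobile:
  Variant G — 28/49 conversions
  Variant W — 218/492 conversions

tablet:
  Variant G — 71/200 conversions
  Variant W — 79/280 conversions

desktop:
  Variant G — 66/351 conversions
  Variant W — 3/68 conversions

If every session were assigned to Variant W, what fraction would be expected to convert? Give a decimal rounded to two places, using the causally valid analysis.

0.36

Variant G is higher inside every device type stratum but Variant W is higher in aggregate. Whether to stratify depends on how device type relates to the variant.
Because the variant influences device type, device type is a post-treatment mediator, not a confounder. Stratifying on it would bias the estimate; the causal effect is the crude pooled difference.
So P(outcome | do(Variant W)) is just the pooled rate for Variant W: 300/840 = 0.357.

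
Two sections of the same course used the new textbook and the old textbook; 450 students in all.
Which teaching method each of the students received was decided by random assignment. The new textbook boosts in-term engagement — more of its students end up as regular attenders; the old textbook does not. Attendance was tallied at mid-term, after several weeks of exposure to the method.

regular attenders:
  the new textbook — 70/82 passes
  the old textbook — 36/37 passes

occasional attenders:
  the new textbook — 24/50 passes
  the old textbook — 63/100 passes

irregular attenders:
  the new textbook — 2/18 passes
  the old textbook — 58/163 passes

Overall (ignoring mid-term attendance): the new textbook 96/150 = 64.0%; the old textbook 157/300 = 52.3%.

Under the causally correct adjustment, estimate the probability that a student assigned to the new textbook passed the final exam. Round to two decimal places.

0.64

Mid-term attendance lies on the pathway teaching method → mid-term attendance → outcome, so adjusting for it blocks the indirect effect. For the total causal effect of teaching method, use the unadjusted pooled rates.
So P(outcome | do(the new textbook)) is just the pooled rate for the new textbook: 96/150 = 0.640.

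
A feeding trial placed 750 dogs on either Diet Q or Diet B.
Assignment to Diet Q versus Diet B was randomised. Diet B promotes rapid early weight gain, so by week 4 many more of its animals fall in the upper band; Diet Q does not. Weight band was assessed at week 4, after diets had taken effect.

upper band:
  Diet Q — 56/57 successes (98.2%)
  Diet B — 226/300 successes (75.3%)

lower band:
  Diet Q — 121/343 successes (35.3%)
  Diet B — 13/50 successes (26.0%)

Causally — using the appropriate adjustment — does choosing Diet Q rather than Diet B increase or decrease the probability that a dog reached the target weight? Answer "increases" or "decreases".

decreases

Week-4 weight band lies on the pathway diet → week-4 weight band → outcome, so adjusting for it blocks the indirect effect. For the total causal effect of diet, use the unadjusted pooled rates.
Pooled: Diet Q 44.2% vs Diet B 68.3%; Diet B is higher overall.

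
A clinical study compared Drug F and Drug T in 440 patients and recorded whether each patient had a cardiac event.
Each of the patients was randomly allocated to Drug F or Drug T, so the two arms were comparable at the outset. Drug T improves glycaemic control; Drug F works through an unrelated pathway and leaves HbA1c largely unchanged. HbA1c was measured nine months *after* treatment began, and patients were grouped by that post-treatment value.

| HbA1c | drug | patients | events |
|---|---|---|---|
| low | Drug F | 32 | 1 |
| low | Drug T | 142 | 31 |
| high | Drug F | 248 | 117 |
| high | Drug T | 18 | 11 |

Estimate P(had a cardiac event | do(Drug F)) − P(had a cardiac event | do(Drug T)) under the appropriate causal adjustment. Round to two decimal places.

HbA1c is downstream of the drug. One should not condition on a consequence of treatment, so the overall rates are the right comparison.
The causal difference is the pooled difference: 0.421 − 0.263 = +0.159.

+0.16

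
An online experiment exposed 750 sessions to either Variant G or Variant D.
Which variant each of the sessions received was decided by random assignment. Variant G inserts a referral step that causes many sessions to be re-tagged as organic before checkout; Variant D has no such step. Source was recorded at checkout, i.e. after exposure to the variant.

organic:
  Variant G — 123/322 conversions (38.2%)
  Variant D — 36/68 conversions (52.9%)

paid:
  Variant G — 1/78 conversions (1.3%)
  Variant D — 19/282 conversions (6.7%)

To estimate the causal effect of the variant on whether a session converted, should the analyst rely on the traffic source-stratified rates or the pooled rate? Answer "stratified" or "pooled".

Variant D is higher inside every traffic source stratum but Variant G is higher in aggregate. Whether to stratify depends on how traffic source relates to the variant.
Because the variant influences traffic source, traffic source is a post-treatment mediator, not a confounder. Stratifying on it would bias the estimate; the causal effect is the crude pooled difference.
Pooled: Variant G 31.0% vs Variant D 15.7%; Variant G is higher overall.

pooled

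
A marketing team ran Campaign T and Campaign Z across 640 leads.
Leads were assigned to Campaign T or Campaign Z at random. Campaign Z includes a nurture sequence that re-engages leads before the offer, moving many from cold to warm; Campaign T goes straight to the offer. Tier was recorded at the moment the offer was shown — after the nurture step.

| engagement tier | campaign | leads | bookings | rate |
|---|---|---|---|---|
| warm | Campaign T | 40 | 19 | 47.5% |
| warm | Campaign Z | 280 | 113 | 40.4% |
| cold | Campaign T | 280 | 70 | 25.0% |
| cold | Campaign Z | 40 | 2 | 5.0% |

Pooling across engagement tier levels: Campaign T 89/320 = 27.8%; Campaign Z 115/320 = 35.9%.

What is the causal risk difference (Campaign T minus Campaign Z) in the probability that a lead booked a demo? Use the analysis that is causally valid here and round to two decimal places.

-0.08

Campaign T is higher inside every engagement tier stratum but Campaign Z is higher in aggregate. Whether to stratify depends on how engagement tier relates to the campaign.
Engagement tier is downstream of the campaign. One should not condition on a consequence of treatment, so the overall rates are the right comparison.
The causal difference is the pooled difference: 0.278 − 0.359 = -0.081.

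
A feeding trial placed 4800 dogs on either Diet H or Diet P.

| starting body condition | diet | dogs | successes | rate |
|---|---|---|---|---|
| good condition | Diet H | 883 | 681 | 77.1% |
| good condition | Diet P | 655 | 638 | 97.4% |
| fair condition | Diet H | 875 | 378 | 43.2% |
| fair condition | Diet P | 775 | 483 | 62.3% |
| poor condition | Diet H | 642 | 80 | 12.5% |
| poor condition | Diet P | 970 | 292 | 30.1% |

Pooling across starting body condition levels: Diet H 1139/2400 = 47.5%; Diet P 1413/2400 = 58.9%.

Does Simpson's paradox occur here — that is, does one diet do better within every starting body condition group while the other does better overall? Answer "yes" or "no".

no

Within each starting body condition level (good condition 77.1% vs 97.4%; fair condition 43.2% vs 62.3%; poor condition 12.5% vs 30.1%), Diet P has the higher rate every time. Pooled: 47.5% vs 58.9% — Diet P has the higher rate overall. They agree.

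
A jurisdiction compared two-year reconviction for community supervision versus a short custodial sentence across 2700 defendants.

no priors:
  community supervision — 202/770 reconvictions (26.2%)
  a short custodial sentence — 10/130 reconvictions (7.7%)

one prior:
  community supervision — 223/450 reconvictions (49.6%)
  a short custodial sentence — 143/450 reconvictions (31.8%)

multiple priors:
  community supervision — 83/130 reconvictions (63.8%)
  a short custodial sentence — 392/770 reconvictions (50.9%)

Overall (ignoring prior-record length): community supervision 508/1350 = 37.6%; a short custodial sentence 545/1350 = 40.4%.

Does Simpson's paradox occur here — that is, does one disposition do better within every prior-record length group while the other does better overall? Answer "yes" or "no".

Within each prior-record length level (no priors 26.2% vs 7.7%; one prior 49.6% vs 31.8%; multiple priors 63.8% vs 50.9%), a short custodial sentence has the lower rate every time. Pooled: 37.6% vs 40.4% — community supervision has the lower rate overall. The two comparisons disagree.

yes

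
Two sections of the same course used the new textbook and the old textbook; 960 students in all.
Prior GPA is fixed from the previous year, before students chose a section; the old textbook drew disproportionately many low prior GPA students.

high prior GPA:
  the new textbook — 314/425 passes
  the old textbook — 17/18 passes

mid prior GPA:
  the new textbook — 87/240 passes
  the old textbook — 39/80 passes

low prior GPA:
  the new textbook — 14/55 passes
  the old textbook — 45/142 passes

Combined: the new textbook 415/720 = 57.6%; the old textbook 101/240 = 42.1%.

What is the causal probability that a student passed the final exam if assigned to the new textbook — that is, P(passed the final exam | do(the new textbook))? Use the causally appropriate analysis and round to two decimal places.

0.51

Here prior GPA band is a common cause — it drives both which teaching method a case falls under and the outcome. The crude comparison mixes populations; the stratum-specific rates are the causally relevant ones.
Standardising the new textbook to the population prior GPA band mix: 0.461·314/425 + 0.333·87/240 + 0.205·14/55 = 0.514.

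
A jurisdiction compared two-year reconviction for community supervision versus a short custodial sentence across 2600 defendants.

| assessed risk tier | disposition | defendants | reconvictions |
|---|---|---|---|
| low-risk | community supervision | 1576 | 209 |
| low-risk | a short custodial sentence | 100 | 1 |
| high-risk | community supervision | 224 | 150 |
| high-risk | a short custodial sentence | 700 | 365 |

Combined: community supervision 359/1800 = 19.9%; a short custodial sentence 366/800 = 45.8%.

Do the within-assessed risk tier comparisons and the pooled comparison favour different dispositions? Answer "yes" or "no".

yes

Within each assessed risk tier level (low-risk 13.3% vs 1.0%; high-risk 67.0% vs 52.1%), a short custodial sentence has the lower rate every time. Pooled: 19.9% vs 45.8% — community supervision has the lower rate overall. The two comparisons disagree.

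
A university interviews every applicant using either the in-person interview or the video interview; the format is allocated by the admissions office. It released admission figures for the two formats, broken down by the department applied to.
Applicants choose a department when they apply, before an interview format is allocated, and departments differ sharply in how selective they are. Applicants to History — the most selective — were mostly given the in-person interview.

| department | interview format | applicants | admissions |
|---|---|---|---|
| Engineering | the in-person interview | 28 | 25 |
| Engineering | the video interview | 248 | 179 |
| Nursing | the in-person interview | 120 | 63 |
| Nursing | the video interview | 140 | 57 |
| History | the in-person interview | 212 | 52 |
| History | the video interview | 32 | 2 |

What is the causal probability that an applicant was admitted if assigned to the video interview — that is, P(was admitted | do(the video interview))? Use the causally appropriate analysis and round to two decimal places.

0.41

The stratified and pooled comparisons disagree (the in-person interview wins within each department; the video interview wins overall), so the answer turns on the causal role of department.
The imbalance in department arose from how applicants were allocated, not from anything the interview format did; and department independently affects the outcome. The pooled gap is confounded — condition on department.
Standardising the video interview to the population department mix: 0.354·179/248 + 0.333·57/140 + 0.313·2/32 = 0.411.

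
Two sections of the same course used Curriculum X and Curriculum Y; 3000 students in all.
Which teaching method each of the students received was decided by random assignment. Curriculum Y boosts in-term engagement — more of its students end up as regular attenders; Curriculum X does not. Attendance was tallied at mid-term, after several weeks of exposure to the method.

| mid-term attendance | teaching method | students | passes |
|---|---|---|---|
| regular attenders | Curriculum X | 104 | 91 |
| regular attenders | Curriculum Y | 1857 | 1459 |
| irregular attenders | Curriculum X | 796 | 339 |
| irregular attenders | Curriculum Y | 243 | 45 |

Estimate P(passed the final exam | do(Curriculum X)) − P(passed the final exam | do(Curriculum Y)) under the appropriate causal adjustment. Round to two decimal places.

The distribution of mid-term attendance is itself part of what the teaching method does — it is an intermediate outcome. Holding it fixed would remove that part of the effect; the total effect is the pooled difference.
The causal difference is the pooled difference: 0.478 − 0.716 = -0.238.

-0.24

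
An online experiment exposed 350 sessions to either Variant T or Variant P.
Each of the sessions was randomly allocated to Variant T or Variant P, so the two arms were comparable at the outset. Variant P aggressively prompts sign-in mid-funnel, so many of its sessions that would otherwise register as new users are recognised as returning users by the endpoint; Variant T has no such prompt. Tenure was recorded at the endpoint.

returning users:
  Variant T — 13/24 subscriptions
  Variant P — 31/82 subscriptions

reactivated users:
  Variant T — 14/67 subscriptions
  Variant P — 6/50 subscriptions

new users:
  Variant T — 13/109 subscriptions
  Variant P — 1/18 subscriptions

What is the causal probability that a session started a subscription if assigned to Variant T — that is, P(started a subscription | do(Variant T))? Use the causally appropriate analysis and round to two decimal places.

0.20

Variant T is higher inside every user tenure stratum but Variant P is higher in aggregate. Whether to stratify depends on how user tenure relates to the variant.
Because the variant influences user tenure, user tenure is a post-treatment mediator, not a confounder. Stratifying on it would bias the estimate; the causal effect is the crude pooled difference.
So P(outcome | do(Variant T)) is just the pooled rate for Variant T: 40/200 = 0.200.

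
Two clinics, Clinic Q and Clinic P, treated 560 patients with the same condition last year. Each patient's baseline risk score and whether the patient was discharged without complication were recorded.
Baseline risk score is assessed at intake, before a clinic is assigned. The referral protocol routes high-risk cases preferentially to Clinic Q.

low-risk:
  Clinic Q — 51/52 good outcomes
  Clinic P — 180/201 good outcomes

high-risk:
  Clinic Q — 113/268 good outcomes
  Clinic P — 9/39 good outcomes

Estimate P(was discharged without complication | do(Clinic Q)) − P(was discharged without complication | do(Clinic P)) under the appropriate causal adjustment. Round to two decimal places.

+0.14

Baseline risk score is set before the clinic has any effect — it is not caused by the clinic — and it independently drives the outcome. That makes it a confounder, so the causal comparison is within baseline risk score levels.
Adjusting over the population distribution of baseline risk score: 0.452·(0.981−0.896) + 0.548·(0.422−0.231) = +0.143.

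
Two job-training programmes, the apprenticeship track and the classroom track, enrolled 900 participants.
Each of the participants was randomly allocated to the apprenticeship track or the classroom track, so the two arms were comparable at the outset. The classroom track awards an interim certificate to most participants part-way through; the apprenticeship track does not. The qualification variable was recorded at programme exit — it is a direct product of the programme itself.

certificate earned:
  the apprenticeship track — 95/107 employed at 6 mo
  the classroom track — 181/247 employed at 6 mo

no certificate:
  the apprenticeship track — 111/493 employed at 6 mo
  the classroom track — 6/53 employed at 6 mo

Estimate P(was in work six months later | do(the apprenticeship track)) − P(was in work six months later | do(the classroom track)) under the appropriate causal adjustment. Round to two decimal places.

The distribution of qualification attained during the programme is itself part of what the programme does — it is an intermediate outcome. Holding it fixed would remove that part of the effect; the total effect is the pooled difference.
The causal difference is the pooled difference: 0.343 − 0.623 = -0.280.

-0.28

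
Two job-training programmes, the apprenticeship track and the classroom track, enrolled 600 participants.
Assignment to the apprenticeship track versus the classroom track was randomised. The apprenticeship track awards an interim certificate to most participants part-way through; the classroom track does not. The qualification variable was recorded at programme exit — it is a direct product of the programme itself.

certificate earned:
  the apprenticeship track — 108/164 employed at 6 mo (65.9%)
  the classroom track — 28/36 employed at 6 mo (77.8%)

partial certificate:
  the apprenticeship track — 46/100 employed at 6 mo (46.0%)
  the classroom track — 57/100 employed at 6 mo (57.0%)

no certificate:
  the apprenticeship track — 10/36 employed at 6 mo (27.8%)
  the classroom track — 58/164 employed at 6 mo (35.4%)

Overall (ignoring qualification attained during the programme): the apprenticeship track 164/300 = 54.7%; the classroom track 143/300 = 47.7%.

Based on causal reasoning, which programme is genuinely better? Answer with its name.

the apprenticeship track

Qualification attained during the programme is downstream of the programme. One should not condition on a consequence of treatment, so the overall rates are the right comparison.
Pooled: the apprenticeship track 54.7% vs the classroom track 47.7%; the apprenticeship track is higher overall.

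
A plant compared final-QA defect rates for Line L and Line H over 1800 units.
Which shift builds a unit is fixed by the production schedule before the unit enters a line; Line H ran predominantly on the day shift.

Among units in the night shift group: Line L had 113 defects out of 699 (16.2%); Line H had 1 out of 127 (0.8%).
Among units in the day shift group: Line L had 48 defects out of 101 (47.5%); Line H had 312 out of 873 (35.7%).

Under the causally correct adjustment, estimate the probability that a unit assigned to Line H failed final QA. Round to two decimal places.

Line H is lower inside every shift stratum but Line L is lower in aggregate. Whether to stratify depends on how shift relates to the line.
Shift satisfies the back-door criterion: it is not a descendant of the line, and it blocks the spurious path from line to outcome. Adjusting for it (i.e., using the within-shift rates) gives the causal effect.
Standardising Line H to the population shift mix: 0.459·1/127 + 0.541·312/873 = 0.197.

0.20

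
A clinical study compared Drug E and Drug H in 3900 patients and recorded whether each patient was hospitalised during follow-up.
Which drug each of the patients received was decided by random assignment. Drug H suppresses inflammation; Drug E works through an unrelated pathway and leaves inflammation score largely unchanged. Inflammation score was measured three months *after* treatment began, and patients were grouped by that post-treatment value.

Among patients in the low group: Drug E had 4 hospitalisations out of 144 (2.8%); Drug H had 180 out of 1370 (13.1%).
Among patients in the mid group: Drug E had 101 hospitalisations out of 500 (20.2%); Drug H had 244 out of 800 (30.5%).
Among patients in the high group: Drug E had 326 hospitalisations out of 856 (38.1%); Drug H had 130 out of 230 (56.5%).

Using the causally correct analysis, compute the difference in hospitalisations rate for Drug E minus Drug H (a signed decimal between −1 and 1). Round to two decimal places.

The distribution of inflammation score is itself part of what the drug does — it is an intermediate outcome. Holding it fixed would remove that part of the effect; the total effect is the pooled difference.
The causal difference is the pooled difference: 0.287 − 0.231 = +0.057.

+0.06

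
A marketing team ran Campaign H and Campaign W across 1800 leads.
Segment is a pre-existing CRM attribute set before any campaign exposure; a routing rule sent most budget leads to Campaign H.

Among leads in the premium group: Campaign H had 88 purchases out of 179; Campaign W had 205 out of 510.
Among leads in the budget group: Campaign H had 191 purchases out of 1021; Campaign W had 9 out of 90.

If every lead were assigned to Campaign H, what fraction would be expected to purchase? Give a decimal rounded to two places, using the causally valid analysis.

0.30

Within every customer segment level Campaign H has the higher rate, yet pooled Campaign W does — Simpson's reversal.
Nothing the campaign does changes customer segment; the imbalance is an allocation artefact. With customer segment also predicting the outcome, the pooled figure is confounded, and the within-stratum comparison is the causal one.
Standardising Campaign H to the population customer segment mix: 0.383·88/179 + 0.617·191/1021 = 0.304.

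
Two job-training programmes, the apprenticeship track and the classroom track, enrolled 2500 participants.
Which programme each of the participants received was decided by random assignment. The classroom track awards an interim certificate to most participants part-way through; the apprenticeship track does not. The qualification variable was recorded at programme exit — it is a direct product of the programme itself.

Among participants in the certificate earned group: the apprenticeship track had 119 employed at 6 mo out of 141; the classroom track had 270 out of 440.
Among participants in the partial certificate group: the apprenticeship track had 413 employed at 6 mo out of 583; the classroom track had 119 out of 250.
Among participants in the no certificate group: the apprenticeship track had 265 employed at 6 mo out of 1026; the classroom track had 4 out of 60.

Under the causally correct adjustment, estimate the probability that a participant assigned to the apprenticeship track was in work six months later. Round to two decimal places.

0.46

Qualification attained during the programme lies on the pathway programme → qualification attained during the programme → outcome, so adjusting for it blocks the indirect effect. For the total causal effect of programme, use the unadjusted pooled rates.
So P(outcome | do(the apprenticeship track)) is just the pooled rate for the apprenticeship track: 797/1750 = 0.455.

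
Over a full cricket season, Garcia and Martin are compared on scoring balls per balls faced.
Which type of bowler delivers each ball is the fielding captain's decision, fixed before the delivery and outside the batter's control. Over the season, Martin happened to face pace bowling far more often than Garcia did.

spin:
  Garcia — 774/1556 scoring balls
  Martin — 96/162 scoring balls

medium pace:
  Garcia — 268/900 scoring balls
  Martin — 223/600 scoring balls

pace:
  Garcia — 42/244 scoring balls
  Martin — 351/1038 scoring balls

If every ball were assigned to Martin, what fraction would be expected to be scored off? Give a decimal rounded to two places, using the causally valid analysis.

Within every bowling type level Martin has the higher rate, yet pooled Garcia does — Simpson's reversal.
The imbalance in bowling type arose from how balls faced were allocated, not from anything the player did; and bowling type independently affects the outcome. The pooled gap is confounded — condition on bowling type.
Standardising Martin to the population bowling type mix: 0.382·96/162 + 0.333·223/600 + 0.285·351/1038 = 0.446.

0.45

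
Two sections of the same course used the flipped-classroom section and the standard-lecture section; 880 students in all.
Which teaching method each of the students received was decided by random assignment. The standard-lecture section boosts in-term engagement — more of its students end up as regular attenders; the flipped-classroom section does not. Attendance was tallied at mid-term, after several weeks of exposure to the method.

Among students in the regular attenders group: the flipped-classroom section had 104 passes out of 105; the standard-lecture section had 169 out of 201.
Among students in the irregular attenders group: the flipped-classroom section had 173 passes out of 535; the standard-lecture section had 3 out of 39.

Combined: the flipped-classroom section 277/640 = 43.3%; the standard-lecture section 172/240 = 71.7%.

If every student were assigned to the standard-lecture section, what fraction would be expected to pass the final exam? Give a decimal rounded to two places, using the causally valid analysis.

Mid-term attendance is recorded after the teaching method and is itself shifted by it — it sits on the causal path from teaching method to outcome. Conditioning on a mediator would strip out part of the effect we want; the pooled comparison gives the total causal effect.
So P(outcome | do(the standard-lecture section)) is just the pooled rate for the standard-lecture section: 172/240 = 0.717.

0.72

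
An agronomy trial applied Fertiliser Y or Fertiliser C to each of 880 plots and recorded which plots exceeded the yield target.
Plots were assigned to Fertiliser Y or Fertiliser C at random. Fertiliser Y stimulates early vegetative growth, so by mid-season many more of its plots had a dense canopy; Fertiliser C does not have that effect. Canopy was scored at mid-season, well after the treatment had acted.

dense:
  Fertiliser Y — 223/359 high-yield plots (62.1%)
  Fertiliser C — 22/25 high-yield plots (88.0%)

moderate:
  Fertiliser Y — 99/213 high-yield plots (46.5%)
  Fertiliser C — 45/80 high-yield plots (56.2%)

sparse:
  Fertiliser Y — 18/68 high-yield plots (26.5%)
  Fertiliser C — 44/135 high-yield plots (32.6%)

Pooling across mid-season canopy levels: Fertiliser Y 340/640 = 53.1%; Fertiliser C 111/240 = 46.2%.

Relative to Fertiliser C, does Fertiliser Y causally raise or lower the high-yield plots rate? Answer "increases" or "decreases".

increases

Within every mid-season canopy level Fertiliser C has the higher rate, yet pooled Fertiliser Y does — Simpson's reversal.
Mid-season canopy lies on the pathway fertiliser → mid-season canopy → outcome, so adjusting for it blocks the indirect effect. For the total causal effect of fertiliser, use the unadjusted pooled rates.
Pooled: Fertiliser Y 53.1% vs Fertiliser C 46.2%; Fertiliser Y is higher overall.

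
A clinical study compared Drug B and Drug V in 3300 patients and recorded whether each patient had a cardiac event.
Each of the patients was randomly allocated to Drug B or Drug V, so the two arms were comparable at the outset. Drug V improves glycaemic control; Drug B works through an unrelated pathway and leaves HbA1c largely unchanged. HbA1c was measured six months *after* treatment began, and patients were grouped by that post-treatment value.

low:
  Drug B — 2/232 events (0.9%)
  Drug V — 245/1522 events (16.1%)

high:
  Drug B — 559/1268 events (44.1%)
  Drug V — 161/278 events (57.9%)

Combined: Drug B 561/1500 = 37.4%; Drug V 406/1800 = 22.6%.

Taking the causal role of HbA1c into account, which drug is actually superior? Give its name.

Drug V

The HbA1c-specific comparison favours Drug B throughout, but the pooled figures favour Drug V. The question is whether to condition on HbA1c.
HbA1c lies on the pathway drug → HbA1c → outcome, so adjusting for it blocks the indirect effect. For the total causal effect of drug, use the unadjusted pooled rates.
Pooled: Drug B 37.4% vs Drug V 22.6%; Drug V is lower overall.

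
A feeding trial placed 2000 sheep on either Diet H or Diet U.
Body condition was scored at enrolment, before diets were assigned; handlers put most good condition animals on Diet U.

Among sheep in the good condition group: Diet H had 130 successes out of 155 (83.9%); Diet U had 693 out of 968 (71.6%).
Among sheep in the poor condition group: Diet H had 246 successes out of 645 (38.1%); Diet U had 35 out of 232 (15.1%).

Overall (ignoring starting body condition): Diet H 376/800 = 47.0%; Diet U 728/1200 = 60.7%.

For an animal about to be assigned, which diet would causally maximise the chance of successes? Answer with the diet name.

Diet H is higher inside every starting body condition stratum but Diet U is higher in aggregate. Whether to stratify depends on how starting body condition relates to the diet.
Starting body condition is set before the diet has any effect — it is not caused by the diet — and it independently drives the outcome. That makes it a confounder, so the causal comparison is within starting body condition levels.
Within each level — good condition: 83.9% vs 71.6%; poor condition: 38.1% vs 15.1% — Diet H is higher every time.

Diet H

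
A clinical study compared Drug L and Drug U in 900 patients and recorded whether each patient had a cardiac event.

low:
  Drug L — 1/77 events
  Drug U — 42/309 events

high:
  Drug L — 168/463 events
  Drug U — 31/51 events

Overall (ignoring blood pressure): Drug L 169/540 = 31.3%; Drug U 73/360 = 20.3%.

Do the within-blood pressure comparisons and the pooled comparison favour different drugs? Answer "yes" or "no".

yes

Within each blood pressure level (low 1.3% vs 13.6%; high 36.3% vs 60.8%), Drug L has the lower rate every time. Pooled: 31.3% vs 20.3% — Drug U has the lower rate overall. The two comparisons disagree.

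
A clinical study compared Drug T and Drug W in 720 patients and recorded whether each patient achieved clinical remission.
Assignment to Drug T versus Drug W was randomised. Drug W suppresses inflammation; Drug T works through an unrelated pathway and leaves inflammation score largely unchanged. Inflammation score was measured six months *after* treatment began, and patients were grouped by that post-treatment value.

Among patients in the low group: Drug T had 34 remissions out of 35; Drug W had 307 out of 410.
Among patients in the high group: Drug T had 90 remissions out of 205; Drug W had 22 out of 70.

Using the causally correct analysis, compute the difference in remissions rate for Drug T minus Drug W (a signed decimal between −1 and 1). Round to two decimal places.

-0.17

The inflammation score-specific comparison favours Drug T throughout, but the pooled figures favour Drug W. The question is whether to condition on inflammation score.
Stratifying would compare drugs among patients the drugs themselves sorted into inflammation score groups — a form of selection on an intermediate. The unconditioned pooled rates give the total causal effect.
The causal difference is the pooled difference: 0.517 − 0.685 = -0.169.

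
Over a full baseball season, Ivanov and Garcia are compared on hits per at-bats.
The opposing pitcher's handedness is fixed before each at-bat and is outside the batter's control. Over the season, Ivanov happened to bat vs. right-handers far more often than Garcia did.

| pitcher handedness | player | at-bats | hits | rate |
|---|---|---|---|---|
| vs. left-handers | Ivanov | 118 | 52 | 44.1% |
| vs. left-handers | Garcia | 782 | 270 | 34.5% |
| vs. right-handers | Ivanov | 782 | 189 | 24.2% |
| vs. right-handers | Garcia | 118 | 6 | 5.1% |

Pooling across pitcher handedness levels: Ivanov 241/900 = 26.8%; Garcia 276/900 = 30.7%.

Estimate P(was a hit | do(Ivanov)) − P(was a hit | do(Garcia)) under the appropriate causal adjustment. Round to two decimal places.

Since pitcher handedness is a pre-existing factor (not a product of the player) and it affects the outcome on its own, it is a confounder. The stratified rates, not the pooled rate, identify the causal effect.
Adjusting over the population distribution of pitcher handedness: 0.500·(0.441−0.345) + 0.500·(0.242−0.051) = +0.143.

+0.14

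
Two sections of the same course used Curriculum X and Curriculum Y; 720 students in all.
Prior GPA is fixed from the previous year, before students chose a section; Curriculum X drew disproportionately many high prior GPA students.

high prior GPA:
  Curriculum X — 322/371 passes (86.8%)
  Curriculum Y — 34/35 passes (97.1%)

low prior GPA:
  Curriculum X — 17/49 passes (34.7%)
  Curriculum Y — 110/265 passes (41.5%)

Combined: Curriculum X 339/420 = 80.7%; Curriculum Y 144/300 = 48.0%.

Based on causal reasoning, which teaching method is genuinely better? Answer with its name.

Curriculum Y

Prior GPA band satisfies the back-door criterion: it is not a descendant of the teaching method, and it blocks the spurious path from teaching method to outcome. Adjusting for it (i.e., using the within-prior GPA band rates) gives the causal effect.
Within each level — high prior GPA: 86.8% vs 97.1%; low prior GPA: 34.7% vs 41.5% — Curriculum Y is higher every time.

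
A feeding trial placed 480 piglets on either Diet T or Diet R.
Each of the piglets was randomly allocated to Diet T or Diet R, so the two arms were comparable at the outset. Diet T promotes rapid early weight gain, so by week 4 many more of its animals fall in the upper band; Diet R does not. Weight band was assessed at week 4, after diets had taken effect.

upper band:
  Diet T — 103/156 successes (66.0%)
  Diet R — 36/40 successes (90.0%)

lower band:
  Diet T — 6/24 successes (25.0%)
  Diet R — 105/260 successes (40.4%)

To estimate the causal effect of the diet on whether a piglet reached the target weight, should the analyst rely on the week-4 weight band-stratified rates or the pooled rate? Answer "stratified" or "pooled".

Week-4 weight band is recorded after the diet and is itself shifted by it — it sits on the causal path from diet to outcome. Conditioning on a mediator would strip out part of the effect we want; the pooled comparison gives the total causal effect.
Pooled: Diet T 60.6% vs Diet R 47.0%; Diet T is higher overall.

pooled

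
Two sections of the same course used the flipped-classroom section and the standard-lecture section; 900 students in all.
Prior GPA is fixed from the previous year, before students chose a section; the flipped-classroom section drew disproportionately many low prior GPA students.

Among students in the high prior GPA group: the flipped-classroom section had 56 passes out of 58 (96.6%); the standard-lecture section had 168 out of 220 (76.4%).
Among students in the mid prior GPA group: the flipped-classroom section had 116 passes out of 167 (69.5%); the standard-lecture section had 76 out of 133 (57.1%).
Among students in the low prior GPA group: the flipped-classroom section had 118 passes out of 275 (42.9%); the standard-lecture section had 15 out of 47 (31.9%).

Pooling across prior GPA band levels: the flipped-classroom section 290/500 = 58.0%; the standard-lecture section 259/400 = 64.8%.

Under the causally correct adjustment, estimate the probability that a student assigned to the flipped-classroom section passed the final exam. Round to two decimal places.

0.68

Nothing the teaching method does changes prior GPA band; the imbalance is an allocation artefact. With prior GPA band also predicting the outcome, the pooled figure is confounded, and the within-stratum comparison is the causal one.
Standardising the flipped-classroom section to the population prior GPA band mix: 0.309·56/58 + 0.333·116/167 + 0.358·118/275 = 0.683.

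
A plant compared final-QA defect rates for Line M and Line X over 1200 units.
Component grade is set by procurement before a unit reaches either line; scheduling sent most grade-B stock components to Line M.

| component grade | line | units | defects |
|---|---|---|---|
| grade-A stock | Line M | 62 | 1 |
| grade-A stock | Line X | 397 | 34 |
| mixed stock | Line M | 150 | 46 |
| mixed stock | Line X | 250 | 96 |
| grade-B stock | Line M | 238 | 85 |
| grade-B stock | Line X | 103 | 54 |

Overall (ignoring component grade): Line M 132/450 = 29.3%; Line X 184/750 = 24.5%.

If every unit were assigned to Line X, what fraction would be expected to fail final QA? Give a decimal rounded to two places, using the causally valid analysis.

0.31

Here component grade is a common cause — it drives both which line a case falls under and the outcome. The crude comparison mixes populations; the stratum-specific rates are the causally relevant ones.
Standardising Line X to the population component grade mix: 0.383·34/397 + 0.333·96/250 + 0.284·54/103 = 0.310.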